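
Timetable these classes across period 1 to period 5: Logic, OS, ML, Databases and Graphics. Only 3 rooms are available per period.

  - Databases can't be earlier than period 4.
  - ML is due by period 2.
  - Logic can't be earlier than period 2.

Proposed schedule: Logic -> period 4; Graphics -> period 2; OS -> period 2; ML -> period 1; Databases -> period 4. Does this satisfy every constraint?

Yes, all constraints hold

Databases can't be earlier than period 4 — holds.
Logic can't be earlier than period 2 — holds.
Only 3 rooms are available per period — holds.
ML is due by period 2 — holds.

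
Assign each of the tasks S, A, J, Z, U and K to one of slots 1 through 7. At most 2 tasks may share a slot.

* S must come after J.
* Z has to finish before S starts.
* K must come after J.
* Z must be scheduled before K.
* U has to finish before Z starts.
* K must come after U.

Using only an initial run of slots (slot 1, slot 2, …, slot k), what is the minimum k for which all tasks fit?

3

The precedence chain requires at least 3 distinct slots.
With at most 2 per slot and 6 tasks, at least 3 slots are needed.
3 works (last occupied slot: 3): for example A=2, J=1, K=3, U=1, S=3, Z=2.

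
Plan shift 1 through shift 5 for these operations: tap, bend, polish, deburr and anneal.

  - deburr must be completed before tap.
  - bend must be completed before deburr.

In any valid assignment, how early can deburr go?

shift 2

Precedence pushes deburr to at least shift 2; downstream work caps deburr at shift 4.
deburr at shift 2 is achievable: anneal in shift 1; polish in shift 1; deburr in shift 2; tap in shift 3; bend in shift 1.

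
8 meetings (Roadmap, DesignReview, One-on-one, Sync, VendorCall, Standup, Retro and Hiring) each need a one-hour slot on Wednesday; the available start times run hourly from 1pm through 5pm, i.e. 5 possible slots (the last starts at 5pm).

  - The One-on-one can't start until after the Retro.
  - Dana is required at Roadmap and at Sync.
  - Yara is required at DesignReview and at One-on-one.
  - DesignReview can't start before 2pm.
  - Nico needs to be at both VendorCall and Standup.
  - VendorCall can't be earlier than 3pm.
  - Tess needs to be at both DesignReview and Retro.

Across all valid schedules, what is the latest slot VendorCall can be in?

5pm

VendorCall is available from 3pm.
VendorCall at 5pm is achievable: Sync in 2pm; Retro in 1pm; VendorCall in 5pm; DesignReview in 2pm; One-on-one in 3pm; Standup in 1pm; Hiring in 1pm; Roadmap in 1pm.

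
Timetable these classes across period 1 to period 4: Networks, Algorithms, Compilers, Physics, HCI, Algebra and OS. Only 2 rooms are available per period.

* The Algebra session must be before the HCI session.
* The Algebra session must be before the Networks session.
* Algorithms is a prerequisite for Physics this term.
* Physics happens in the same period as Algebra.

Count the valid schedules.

Splitting on Networks: it can be period 3 (9), period 4 (15). Listing each branch's schedules as (Algorithms, Compilers, Physics, HCI, Algebra, OS) by period number:
Networks=period 3: (1,1,2,3,2,4) (1,1,2,4,2,3) (1,1,2,4,2,4) (1,3,2,4,2,1) (1,3,2,4,2,4) (1,4,2,3,2,1) (1,4,2,3,2,4) (1,4,2,4,2,1) (1,4,2,4,2,3) — 9.
Networks=period 4: (1,1,2,3,2,3) (1,1,2,3,2,4) (1,1,2,4,2,3) (1,1,3,4,3,2) (1,2,3,4,3,1) (1,2,3,4,3,2) (1,3,2,3,2,1) (1,3,2,3,2,4) (1,3,2,4,2,1) (1,3,2,4,2,3) (1,4,2,3,2,1) (1,4,2,3,2,3) (2,1,3,4,3,1) (2,1,3,4,3,2) (2,2,3,4,3,1) — 15.
Summing: 9 + 15 = 24.

24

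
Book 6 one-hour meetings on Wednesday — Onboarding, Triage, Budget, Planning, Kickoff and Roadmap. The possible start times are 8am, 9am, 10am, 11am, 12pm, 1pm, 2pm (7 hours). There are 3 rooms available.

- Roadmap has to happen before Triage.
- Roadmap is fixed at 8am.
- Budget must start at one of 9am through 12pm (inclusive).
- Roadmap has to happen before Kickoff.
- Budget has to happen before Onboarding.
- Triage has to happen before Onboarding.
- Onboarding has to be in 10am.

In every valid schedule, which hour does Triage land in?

9am

Roadmap is fixed at 8am and must come before Triage, so Triage is at least 9am.
Onboarding is fixed at 10am and must come after Triage, so Triage is at most 9am.
So Triage must be 9am.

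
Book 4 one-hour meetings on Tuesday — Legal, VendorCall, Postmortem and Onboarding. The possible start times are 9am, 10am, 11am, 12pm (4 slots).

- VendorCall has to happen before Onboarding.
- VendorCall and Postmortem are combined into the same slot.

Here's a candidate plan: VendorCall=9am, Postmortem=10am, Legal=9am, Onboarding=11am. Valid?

VendorCall and Postmortem are combined into the same slot — violated.
VendorCall has to happen before Onboarding — holds.

Invalid. VendorCall and Postmortem are combined into the same slot.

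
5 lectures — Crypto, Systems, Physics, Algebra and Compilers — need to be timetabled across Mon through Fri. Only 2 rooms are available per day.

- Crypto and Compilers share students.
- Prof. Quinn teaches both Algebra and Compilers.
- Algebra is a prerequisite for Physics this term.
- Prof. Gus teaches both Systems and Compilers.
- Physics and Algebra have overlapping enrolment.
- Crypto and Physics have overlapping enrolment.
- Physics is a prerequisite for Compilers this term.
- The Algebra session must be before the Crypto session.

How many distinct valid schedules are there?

Splitting on Crypto: it can be Tue (12), Wed (16), Thu (16), Fri (16). Listing each branch's schedules as (Systems, Physics, Algebra, Compilers):
Crypto=Tue: (Mon,Wed,Mon,Thu) (Mon,Wed,Mon,Fri) (Mon,Thu,Mon,Fri) (Tue,Wed,Mon,Thu) (Tue,Wed,Mon,Fri) (Tue,Thu,Mon,Fri) (Wed,Wed,Mon,Thu) (Wed,Wed,Mon,Fri) (Wed,Thu,Mon,Fri) (Thu,Wed,Mon,Fri) (Thu,Thu,Mon,Fri) (Fri,Wed,Mon,Thu) — 12.
Crypto=Wed: (Mon,Tue,Mon,Thu) (Mon,Tue,Mon,Fri) (Mon,Thu,Mon,Fri) (Mon,Thu,Tue,Fri) (Tue,Tue,Mon,Thu) (Tue,Tue,Mon,Fri) (Tue,Thu,Mon,Fri) (Tue,Thu,Tue,Fri) (Wed,Tue,Mon,Thu) (Wed,Tue,Mon,Fri) (Wed,Thu,Mon,Fri) (Wed,Thu,Tue,Fri) (Thu,Tue,Mon,Fri) (Thu,Thu,Mon,Fri) (Thu,Thu,Tue,Fri) (Fri,Tue,Mon,Thu) — 16.
Crypto=Thu: (Mon,Tue,Mon,Wed) (Mon,Tue,Mon,Fri) (Mon,Wed,Mon,Fri) (Mon,Wed,Tue,Fri) (Tue,Tue,Mon,Wed) (Tue,Tue,Mon,Fri) (Tue,Wed,Mon,Fri) (Tue,Wed,Tue,Fri) (Wed,Tue,Mon,Fri) (Wed,Wed,Mon,Fri) (Wed,Wed,Tue,Fri) (Thu,Tue,Mon,Wed) (Thu,Tue,Mon,Fri) (Thu,Wed,Mon,Fri) (Thu,Wed,Tue,Fri) (Fri,Tue,Mon,Wed) — 16.
Crypto=Fri: (Mon,Tue,Mon,Wed) (Mon,Tue,Mon,Thu) (Mon,Wed,Mon,Thu) (Mon,Wed,Tue,Thu) (Tue,Tue,Mon,Wed) (Tue,Tue,Mon,Thu) (Tue,Wed,Mon,Thu) (Tue,Wed,Tue,Thu) (Wed,Tue,Mon,Thu) (Wed,Wed,Mon,Thu) (Wed,Wed,Tue,Thu) (Thu,Tue,Mon,Wed) (Fri,Tue,Mon,Wed) (Fri,Tue,Mon,Thu) (Fri,Wed,Mon,Thu) (Fri,Wed,Tue,Thu) — 16.
Summing: 12 + 16 + 16 + 16 = 60.

60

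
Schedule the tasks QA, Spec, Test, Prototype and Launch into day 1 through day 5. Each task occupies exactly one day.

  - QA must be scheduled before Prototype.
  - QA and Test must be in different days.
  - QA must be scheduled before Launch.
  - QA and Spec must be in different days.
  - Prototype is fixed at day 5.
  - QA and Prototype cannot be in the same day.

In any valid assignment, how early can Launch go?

Precedence pushes Launch to at least day 2.
Launch at day 2 is achievable: Prototype in day 5, Test in day 2, QA in day 1, Launch in day 2, Spec in day 2.

day 2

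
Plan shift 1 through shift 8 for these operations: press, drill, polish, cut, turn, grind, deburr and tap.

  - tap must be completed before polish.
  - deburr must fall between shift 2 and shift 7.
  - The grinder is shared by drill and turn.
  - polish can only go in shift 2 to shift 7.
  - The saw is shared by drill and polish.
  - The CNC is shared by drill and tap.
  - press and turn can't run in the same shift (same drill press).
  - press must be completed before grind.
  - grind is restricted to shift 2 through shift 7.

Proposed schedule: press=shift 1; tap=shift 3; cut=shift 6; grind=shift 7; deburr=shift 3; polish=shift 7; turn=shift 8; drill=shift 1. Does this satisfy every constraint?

Valid

press and turn can't run in the same shift (same drill press) — holds.
grind is restricted to shift 2 through shift 7 — holds.
The CNC is shared by drill and tap — holds.
tap must be completed before polish — holds.
press must be completed before grind — holds.
polish can only go in shift 2 to shift 7 — holds.
The grinder is shared by drill and turn — holds.
The saw is shared by drill and polish — holds.
deburr must fall between shift 2 and shift 7 — holds.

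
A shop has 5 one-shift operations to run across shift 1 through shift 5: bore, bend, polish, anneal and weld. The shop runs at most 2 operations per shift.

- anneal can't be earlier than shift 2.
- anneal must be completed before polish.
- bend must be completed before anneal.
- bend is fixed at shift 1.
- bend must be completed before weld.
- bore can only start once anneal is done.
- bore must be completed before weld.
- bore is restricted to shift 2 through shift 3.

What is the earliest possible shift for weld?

shift 4

Precedence pushes weld to at least shift 4.
weld at shift 4 is achievable: bore=shift 3, bend=shift 1, weld=shift 4, anneal=shift 2, polish=shift 3.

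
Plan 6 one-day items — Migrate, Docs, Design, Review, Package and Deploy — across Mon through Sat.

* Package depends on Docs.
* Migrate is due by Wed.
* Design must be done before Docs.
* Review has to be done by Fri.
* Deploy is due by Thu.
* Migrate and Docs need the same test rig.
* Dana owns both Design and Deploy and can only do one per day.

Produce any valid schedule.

Package -> Thu, Review -> Mon, Deploy -> Mon, Design -> Tue, Migrate -> Mon, Docs -> Wed

Checking: Design(Tue) before Docs(Wed); Docs(Wed) before Package(Thu); Design(Tue) != Deploy(Mon); Migrate(Mon) != Docs(Wed); Review=Mon in [Mon,Fri]; Deploy=Mon in [Mon,Thu]; Migrate=Mon in [Mon,Wed].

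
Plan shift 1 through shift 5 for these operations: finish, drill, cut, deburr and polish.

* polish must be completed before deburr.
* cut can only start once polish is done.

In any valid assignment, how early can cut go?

shift 2

Precedence pushes cut to at least shift 2.
cut at shift 2 is achievable: polish -> shift 1; finish -> shift 1; deburr -> shift 2; drill -> shift 1; cut -> shift 2.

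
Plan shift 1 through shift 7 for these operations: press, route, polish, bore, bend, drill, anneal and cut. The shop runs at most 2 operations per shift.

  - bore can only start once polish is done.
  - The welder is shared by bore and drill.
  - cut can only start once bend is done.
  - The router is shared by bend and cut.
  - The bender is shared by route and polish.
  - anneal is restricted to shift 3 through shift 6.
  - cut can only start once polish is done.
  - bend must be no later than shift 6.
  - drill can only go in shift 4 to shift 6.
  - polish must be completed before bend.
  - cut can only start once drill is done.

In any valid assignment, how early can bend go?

shift 2

Precedence pushes bend to at least shift 2; bend's own window allows nothing later than shift 6.
bend at shift 2 is achievable: cut -> shift 5; bore -> shift 2; anneal -> shift 3; press -> shift 1; bend -> shift 2; polish -> shift 1; drill -> shift 4; route -> shift 3.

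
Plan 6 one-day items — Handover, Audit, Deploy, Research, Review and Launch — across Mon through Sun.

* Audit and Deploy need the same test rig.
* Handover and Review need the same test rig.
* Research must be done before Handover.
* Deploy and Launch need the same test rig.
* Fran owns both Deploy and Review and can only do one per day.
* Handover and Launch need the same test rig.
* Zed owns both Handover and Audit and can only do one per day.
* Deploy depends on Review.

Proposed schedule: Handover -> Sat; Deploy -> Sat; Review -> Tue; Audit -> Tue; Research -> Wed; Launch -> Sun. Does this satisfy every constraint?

Fran owns both Deploy and Review and can only do one per day — holds.
Zed owns both Handover and Audit and can only do one per day — holds.
Handover and Launch need the same test rig — holds.
Deploy depends on Review — holds.
Handover and Review need the same test rig — holds.
Audit and Deploy need the same test rig — holds.
Deploy and Launch need the same test rig — holds.
Research must be done before Handover — holds.

Yes, all constraints hold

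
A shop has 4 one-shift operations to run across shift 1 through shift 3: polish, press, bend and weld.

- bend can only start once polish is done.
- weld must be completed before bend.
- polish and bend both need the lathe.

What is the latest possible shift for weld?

Downstream work caps weld at shift 2.
weld at shift 2 is achievable: press=shift 1, weld=shift 2, polish=shift 1, bend=shift 3.

shift 2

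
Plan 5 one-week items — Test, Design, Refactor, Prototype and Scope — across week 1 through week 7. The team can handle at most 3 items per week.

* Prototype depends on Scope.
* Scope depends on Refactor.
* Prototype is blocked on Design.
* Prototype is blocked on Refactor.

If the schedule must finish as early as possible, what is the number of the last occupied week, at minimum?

The precedence chain requires at least 3 distinct weeks.
With at most 3 per week and 5 tasks, at least 2 weeks are needed.
3 works (last occupied week: week 3): for example Prototype=week 3; Refactor=week 1; Scope=week 2; Design=week 1; Test=week 1.

3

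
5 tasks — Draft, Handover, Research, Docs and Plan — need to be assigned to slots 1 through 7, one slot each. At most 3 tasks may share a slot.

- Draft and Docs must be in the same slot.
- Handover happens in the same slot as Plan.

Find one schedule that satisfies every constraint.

Research=1, Plan=2, Docs=1, Draft=1, Handover=2

Checking: Draft = Docs = 1; Handover = Plan = 2; max 3 per slot (cap 3).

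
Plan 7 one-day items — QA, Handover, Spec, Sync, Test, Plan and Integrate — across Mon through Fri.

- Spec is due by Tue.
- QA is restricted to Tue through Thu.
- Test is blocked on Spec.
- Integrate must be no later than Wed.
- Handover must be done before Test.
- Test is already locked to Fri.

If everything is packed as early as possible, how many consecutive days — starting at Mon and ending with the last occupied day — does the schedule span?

5

The precedence chain requires at least 2 distinct days.
Test can't be placed before Fri — that is day 5 counting from Mon — so the schedule must run through at least 5 days.
5 works (last occupied day: Fri): for example Spec=Mon; Test=Fri; Integrate=Mon; QA=Tue; Plan=Mon; Sync=Mon; Handover=Mon.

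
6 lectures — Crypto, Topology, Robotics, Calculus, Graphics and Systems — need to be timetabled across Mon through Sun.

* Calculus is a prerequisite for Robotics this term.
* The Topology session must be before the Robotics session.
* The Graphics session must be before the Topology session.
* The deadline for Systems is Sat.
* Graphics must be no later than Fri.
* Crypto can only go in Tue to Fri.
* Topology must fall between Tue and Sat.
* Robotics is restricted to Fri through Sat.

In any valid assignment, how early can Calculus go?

Mon

Downstream work caps Calculus at Fri.
Calculus at Mon is achievable: Systems in Mon, Topology in Tue, Calculus in Mon, Crypto in Tue, Robotics in Fri, Graphics in Mon.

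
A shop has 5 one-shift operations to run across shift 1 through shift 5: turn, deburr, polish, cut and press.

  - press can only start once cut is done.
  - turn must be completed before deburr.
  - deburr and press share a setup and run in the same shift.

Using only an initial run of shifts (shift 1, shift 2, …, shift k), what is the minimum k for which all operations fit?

2

The precedence chain requires at least 2 distinct shifts.
2 works (last occupied shift: shift 2): for example turn -> shift 1; press -> shift 2; cut -> shift 1; deburr -> shift 2; polish -> shift 1.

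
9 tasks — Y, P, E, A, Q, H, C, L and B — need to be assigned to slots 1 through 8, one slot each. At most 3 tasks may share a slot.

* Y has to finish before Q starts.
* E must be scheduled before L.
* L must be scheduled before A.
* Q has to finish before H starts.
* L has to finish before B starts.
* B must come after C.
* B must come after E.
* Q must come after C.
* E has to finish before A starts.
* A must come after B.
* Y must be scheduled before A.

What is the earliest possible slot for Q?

2

Precedence pushes Q to at least 2; downstream work caps Q at 7.
Q at 2 is achievable: E in 1; L in 2; P in 2; B in 3; Y in 1; H in 3; A in 4; C in 1; Q in 2.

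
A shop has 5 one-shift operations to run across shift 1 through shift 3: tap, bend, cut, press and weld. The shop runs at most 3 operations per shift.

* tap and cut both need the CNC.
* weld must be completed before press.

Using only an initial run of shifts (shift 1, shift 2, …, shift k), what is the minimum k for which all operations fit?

2

The precedence chain requires at least 2 distinct shifts.
With at most 3 per shift and 5 operations, at least 2 shifts are needed.
2 works (last occupied shift: shift 2): for example bend -> shift 1; press -> shift 2; cut -> shift 2; weld -> shift 1; tap -> shift 1.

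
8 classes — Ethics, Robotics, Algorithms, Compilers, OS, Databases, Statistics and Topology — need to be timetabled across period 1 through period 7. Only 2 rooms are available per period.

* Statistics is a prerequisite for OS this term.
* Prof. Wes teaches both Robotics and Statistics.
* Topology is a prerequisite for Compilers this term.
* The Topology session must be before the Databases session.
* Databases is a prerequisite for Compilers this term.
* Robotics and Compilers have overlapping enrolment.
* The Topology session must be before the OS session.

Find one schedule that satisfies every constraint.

Algorithms in period 4; Statistics in period 1; Ethics in period 3; Robotics in period 4; Compilers in period 3; OS in period 2; Topology in period 1; Databases in period 2

Checking: Topology(period 1) before Compilers(period 3); Statistics(period 1) before OS(period 2); Topology(period 1) before OS(period 2); Databases(period 2) before Compilers(period 3); Topology(period 1) before Databases(period 2); Robotics(period 4) != Statistics(period 1); Robotics(period 4) != Compilers(period 3); max 2 per period (cap 2).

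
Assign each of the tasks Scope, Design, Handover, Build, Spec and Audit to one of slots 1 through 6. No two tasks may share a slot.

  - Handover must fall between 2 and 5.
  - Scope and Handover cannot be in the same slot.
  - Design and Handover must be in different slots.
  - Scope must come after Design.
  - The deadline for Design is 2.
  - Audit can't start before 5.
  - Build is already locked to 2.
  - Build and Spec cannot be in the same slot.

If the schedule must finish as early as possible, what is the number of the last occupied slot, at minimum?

The precedence chain requires at least 2 distinct slots.
With at most 1 per slot and 6 tasks, at least 6 slots are needed.
Audit can't be placed before 5, so the schedule must run through at least slot 5.
6 works (last occupied slot: 6): for example Scope -> 4, Handover -> 3, Design -> 1, Spec -> 6, Build -> 2, Audit -> 5.

slot 6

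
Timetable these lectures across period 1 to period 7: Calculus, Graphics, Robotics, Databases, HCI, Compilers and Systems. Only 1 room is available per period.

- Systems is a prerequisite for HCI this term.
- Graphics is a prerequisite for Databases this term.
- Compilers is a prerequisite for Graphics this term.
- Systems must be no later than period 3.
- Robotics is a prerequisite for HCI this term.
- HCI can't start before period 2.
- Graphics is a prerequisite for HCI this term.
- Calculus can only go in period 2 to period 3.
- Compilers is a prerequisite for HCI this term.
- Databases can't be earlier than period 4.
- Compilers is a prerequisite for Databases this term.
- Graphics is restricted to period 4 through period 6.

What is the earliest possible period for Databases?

Databases is available from period 4; precedence pushes Databases to at least period 5.
Databases at period 5 is achievable: Robotics in period 6; Systems in period 1; HCI in period 7; Graphics in period 4; Databases in period 5; Calculus in period 2; Compilers in period 3.

period 5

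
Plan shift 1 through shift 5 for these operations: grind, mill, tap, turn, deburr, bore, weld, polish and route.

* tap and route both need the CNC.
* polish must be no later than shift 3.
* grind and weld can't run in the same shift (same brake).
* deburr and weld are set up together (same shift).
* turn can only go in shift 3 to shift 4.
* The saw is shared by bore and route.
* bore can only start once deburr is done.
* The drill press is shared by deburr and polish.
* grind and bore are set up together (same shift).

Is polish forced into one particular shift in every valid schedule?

polish can be shift 1 (e.g. deburr=shift 2; bore=shift 3; tap=shift 1; turn=shift 3; polish=shift 1; weld=shift 2; route=shift 2; grind=shift 3; mill=shift 1) or shift 2 (e.g. turn -> shift 3; deburr -> shift 1; weld -> shift 1; mill -> shift 1; bore -> shift 2; tap -> shift 1; grind -> shift 2; route -> shift 3; polish -> shift 2).

No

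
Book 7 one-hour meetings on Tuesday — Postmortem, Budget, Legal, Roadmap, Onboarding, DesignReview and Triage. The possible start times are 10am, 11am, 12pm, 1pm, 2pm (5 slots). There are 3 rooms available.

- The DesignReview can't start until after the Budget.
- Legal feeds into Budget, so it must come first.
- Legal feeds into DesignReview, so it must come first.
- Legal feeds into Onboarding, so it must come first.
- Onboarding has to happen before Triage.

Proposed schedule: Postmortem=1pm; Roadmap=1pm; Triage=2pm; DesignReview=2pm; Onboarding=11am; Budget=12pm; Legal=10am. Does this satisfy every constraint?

Yes

Legal feeds into DesignReview, so it must come first — holds.
Onboarding has to happen before Triage — holds.
Legal feeds into Budget, so it must come first — holds.
There are 3 rooms available — holds.
Legal feeds into Onboarding, so it must come first — holds.
The DesignReview can't start until after the Budget — holds.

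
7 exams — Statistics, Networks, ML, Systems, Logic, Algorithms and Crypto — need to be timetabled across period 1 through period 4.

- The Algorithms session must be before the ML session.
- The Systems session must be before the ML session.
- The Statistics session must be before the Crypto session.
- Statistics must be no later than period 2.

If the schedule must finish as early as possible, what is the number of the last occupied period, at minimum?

The precedence chain requires at least 2 distinct periods.
2 works (last occupied period: period 2): for example Algorithms -> period 1, Statistics -> period 1, Logic -> period 1, ML -> period 2, Systems -> period 1, Crypto -> period 2, Networks -> period 1.

period 2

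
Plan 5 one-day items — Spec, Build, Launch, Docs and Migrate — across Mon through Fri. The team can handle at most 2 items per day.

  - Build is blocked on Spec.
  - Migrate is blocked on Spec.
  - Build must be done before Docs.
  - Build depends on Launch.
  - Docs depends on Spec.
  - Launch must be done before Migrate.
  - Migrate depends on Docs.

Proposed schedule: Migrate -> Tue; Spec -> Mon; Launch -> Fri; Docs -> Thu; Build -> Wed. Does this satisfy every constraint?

No. Launch must be done before Migrate is not satisfied.

Docs depends on Spec — holds.
The team can handle at most 2 items per day — holds.
Build depends on Launch — violated.
Migrate is blocked on Spec — holds.
Build must be done before Docs — holds.
Build is blocked on Spec — holds.
Migrate depends on Docs — violated.
Launch must be done before Migrate — violated.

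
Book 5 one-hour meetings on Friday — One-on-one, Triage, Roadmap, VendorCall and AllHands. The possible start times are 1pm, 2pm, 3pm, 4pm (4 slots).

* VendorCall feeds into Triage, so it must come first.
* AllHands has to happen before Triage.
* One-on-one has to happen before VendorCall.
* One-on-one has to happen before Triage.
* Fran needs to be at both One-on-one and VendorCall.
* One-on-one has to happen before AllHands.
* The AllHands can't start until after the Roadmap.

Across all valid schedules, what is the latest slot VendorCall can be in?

3pm

Precedence pushes VendorCall to at least 2pm; downstream work caps VendorCall at 3pm.
VendorCall at 3pm is achievable: Roadmap -> 1pm; AllHands -> 2pm; VendorCall -> 3pm; One-on-one -> 1pm; Triage -> 4pm.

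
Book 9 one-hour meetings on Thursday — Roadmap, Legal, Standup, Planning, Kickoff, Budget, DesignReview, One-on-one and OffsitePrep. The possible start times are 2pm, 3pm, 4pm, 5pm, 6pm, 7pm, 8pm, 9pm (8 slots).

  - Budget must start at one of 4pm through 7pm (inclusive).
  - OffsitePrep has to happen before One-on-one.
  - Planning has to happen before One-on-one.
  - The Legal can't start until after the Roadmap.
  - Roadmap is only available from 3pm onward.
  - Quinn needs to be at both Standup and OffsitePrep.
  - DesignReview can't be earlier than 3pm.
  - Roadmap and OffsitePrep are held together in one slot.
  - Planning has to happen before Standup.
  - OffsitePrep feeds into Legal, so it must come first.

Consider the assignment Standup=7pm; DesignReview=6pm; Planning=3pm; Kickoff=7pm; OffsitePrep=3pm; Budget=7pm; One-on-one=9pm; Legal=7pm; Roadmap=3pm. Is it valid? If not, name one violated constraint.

Valid

Budget must start at one of 4pm through 7pm (inclusive) — holds.
Planning has to happen before Standup — holds.
DesignReview can't be earlier than 3pm — holds.
OffsitePrep has to happen before One-on-one — holds.
Planning has to happen before One-on-one — holds.
Roadmap is only available from 3pm onward — holds.
Quinn needs to be at both Standup and OffsitePrep — holds.
OffsitePrep feeds into Legal, so it must come first — holds.
Roadmap and OffsitePrep are held together in one slot — holds.
The Legal can't start until after the Roadmap — holds.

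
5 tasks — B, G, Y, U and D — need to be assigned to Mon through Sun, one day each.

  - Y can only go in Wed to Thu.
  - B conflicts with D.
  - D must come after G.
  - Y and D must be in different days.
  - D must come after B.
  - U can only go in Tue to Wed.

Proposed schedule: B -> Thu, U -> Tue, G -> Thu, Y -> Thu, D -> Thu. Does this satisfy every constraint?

Y and D must be in different days — violated.
U can only go in Tue to Wed — holds.
D must come after G — violated.
D must come after B — violated.
B conflicts with D — violated.
Y can only go in Wed to Thu — holds.

Invalid. Y and D must be in different days.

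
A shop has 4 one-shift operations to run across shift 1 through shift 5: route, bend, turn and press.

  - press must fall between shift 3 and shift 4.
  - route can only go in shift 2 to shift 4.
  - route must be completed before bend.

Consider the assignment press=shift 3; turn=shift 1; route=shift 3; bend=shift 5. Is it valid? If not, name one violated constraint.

press must fall between shift 3 and shift 4 — holds.
route can only go in shift 2 to shift 4 — holds.
route must be completed before bend — holds.

Yes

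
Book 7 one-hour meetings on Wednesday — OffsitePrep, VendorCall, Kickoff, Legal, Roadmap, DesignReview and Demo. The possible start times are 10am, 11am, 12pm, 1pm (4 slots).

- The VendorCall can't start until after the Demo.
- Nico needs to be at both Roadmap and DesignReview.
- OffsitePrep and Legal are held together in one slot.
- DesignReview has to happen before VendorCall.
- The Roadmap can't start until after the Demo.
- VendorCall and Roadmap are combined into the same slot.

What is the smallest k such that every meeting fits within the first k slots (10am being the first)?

2

The precedence chain requires at least 2 distinct slots.
2 works (last occupied slot: 11am): for example Kickoff -> 10am; Demo -> 10am; Roadmap -> 11am; VendorCall -> 11am; Legal -> 10am; OffsitePrep -> 10am; DesignReview -> 10am.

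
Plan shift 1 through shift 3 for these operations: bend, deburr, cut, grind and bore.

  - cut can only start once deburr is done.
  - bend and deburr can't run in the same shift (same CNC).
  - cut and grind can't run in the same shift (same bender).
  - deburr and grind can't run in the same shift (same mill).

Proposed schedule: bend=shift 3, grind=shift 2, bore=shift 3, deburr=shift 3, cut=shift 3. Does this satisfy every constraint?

No — it violates: bend and deburr can't run in the same shift (same CNC)

cut can only start once deburr is done — violated.
bend and deburr can't run in the same shift (same CNC) — violated.
cut and grind can't run in the same shift (same bender) — holds.
deburr and grind can't run in the same shift (same mill) — holds.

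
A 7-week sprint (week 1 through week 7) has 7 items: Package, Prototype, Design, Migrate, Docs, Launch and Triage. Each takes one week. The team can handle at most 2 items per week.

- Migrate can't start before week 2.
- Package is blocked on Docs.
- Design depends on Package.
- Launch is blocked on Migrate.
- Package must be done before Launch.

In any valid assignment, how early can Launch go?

week 3

Precedence pushes Launch to at least week 3.
Launch at week 3 is achievable: Prototype=week 1, Launch=week 3, Design=week 3, Docs=week 1, Triage=week 4, Package=week 2, Migrate=week 2.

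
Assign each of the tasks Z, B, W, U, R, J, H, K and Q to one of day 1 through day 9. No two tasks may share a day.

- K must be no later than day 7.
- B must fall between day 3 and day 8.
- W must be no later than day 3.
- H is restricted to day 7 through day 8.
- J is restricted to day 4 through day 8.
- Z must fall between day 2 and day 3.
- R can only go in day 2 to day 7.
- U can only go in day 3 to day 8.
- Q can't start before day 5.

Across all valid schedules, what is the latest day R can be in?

day 7

R is available from day 2; R's own window allows nothing later than day 7.
R at day 7 is achievable: K=day 6; B=day 3; Q=day 9; U=day 5; Z=day 2; H=day 8; J=day 4; R=day 7; W=day 1.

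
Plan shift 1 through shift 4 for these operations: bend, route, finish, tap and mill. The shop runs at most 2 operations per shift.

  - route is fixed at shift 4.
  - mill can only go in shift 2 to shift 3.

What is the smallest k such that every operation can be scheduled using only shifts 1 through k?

With at most 2 per shift and 5 operations, at least 3 shifts are needed.
route can't be placed before shift 4, so the schedule must run through at least shift 4.
4 works (last occupied shift: shift 4): for example tap -> shift 2, finish -> shift 1, mill -> shift 2, bend -> shift 1, route -> shift 4.

4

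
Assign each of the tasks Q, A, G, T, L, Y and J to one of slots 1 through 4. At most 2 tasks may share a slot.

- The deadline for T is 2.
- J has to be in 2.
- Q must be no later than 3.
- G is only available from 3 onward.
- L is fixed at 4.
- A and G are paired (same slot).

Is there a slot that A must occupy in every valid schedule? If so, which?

3

A must be in the same slot as G, which can't be before 3, so A is at least 3.
So A is pinned to 3.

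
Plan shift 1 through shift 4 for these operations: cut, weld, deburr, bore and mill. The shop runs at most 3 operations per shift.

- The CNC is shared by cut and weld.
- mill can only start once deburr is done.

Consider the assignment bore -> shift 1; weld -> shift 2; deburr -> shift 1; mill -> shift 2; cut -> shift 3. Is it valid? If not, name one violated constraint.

Yes

mill can only start once deburr is done — holds.
The shop runs at most 3 operations per shift — holds.
The CNC is shared by cut and weld — holds.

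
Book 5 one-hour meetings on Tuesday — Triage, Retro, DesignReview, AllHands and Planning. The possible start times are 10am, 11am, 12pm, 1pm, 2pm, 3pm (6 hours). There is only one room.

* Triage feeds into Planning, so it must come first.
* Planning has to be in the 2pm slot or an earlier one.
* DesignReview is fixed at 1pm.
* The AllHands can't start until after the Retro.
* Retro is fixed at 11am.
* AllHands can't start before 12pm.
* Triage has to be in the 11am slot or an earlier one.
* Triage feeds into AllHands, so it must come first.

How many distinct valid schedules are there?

4

Enumerating: DesignReview -> 1pm; AllHands -> 12pm; Retro -> 11am; Triage -> 10am; Planning -> 2pm | Planning=12pm, DesignReview=1pm, Triage=10am, Retro=11am, AllHands=2pm | Planning -> 12pm; AllHands -> 3pm; Retro -> 11am; Triage -> 10am; DesignReview -> 1pm | Triage -> 10am, AllHands -> 3pm, Planning -> 2pm, DesignReview -> 1pm, Retro -> 11am.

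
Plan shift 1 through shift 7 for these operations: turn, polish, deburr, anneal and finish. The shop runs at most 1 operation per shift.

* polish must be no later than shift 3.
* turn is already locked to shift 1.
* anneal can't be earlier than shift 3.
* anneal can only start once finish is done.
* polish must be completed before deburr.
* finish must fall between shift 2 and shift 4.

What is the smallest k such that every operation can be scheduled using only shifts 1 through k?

The precedence chain requires at least 2 distinct shifts.
With at most 1 per shift and 5 operations, at least 5 shifts are needed.
anneal can't be placed before shift 3, so the schedule must run through at least shift 3.
5 works (last occupied shift: shift 5): for example finish=shift 3; deburr=shift 5; anneal=shift 4; polish=shift 2; turn=shift 1.

5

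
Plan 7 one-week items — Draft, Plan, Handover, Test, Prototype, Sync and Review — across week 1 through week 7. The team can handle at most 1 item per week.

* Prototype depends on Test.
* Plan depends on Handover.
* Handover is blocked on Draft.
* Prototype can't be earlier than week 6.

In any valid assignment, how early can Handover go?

week 2

Precedence pushes Handover to at least week 2; downstream work caps Handover at week 6.
Handover at week 2 is achievable: Sync=week 5, Review=week 7, Plan=week 3, Handover=week 2, Prototype=week 6, Draft=week 1, Test=week 4.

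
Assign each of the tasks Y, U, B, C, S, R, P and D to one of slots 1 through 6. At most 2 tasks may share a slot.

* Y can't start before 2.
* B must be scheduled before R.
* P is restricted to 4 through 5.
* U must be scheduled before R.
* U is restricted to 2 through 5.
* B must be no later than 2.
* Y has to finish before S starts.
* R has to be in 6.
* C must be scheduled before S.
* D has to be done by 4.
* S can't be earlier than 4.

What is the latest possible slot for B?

2

B's own window allows nothing later than 2.
B at 2 is achievable: P -> 4, Y -> 3, D -> 1, S -> 4, B -> 2, U -> 2, C -> 1, R -> 6.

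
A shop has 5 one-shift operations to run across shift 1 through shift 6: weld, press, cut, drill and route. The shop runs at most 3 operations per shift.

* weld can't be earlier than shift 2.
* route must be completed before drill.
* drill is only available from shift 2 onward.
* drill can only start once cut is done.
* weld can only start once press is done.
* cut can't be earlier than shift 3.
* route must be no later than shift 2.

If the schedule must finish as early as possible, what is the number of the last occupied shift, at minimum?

shift 4

The precedence chain requires at least 2 distinct shifts.
With at most 3 per shift and 5 operations, at least 2 shifts are needed.
Propagating the time windows through the other constraints, drill can't land before shift 4, so the schedule must run through at least shift 4.
4 works (last occupied shift: shift 4): for example drill=shift 4, press=shift 1, route=shift 1, weld=shift 2, cut=shift 3.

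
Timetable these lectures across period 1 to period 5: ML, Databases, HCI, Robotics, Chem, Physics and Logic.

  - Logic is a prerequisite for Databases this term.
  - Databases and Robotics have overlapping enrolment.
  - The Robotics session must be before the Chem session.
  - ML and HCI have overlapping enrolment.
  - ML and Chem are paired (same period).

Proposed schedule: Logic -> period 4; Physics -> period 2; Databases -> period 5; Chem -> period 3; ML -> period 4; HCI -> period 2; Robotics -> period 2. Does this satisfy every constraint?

No — it violates: ML and Chem are paired (same period)

Logic is a prerequisite for Databases this term — holds.
ML and Chem are paired (same period) — violated.
ML and HCI have overlapping enrolment — holds.
The Robotics session must be before the Chem session — holds.
Databases and Robotics have overlapping enrolment — holds.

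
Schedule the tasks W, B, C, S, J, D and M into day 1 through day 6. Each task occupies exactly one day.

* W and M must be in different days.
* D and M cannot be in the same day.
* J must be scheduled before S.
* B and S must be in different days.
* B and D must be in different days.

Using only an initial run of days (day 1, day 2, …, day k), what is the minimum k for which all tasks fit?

The precedence chain requires at least 2 distinct days.
2 works (last occupied day: day 2): for example B in day 1, C in day 1, D in day 2, M in day 1, W in day 2, S in day 2, J in day 1.

2 days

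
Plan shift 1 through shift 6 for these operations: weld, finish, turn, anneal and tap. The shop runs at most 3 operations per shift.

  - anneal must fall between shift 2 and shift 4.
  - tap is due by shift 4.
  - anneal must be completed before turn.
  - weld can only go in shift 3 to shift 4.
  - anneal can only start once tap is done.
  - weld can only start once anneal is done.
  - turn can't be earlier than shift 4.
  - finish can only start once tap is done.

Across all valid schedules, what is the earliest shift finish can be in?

shift 2

Precedence pushes finish to at least shift 2.
finish at shift 2 is achievable: weld=shift 3, finish=shift 2, tap=shift 1, anneal=shift 2, turn=shift 4.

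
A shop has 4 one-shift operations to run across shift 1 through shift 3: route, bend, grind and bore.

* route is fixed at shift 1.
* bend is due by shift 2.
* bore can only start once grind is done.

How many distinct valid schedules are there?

6

Splitting on bend: it can be shift 1 (3), shift 2 (3). Listing each branch's schedules as (route, grind, bore) by shift number:
bend=shift 1: (1,1,2) (1,1,3) (1,2,3) — 3.
bend=shift 2: (1,1,2) (1,1,3) (1,2,3) — 3.
Summing: 3 + 3 = 6.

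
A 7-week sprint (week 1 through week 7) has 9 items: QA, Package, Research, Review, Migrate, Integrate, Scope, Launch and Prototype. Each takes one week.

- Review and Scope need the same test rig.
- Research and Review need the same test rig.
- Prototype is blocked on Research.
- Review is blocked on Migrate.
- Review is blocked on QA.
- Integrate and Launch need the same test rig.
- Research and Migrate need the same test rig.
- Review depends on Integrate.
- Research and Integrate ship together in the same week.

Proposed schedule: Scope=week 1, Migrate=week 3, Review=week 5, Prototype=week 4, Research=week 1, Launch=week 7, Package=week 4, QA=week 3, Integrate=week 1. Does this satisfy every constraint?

Review is blocked on QA — holds.
Integrate and Launch need the same test rig — holds.
Research and Integrate ship together in the same week — holds.
Research and Migrate need the same test rig — holds.
Prototype is blocked on Research — holds.
Research and Review need the same test rig — holds.
Review depends on Integrate — holds.
Review and Scope need the same test rig — holds.
Review is blocked on Migrate — holds.

Yes, all constraints hold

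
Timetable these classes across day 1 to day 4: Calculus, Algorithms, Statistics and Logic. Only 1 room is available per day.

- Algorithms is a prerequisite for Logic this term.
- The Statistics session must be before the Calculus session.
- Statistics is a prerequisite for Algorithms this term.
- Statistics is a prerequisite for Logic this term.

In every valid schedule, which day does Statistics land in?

Downstream work caps Statistics at day 2.
So Statistics is pinned to day 1.

day 1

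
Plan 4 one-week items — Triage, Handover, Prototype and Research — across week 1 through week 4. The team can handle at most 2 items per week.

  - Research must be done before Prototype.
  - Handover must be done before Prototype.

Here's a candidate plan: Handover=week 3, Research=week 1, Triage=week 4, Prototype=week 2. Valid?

No — it violates: Handover must be done before Prototype

Handover must be done before Prototype — violated.
The team can handle at most 2 items per week — holds.
Research must be done before Prototype — holds.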